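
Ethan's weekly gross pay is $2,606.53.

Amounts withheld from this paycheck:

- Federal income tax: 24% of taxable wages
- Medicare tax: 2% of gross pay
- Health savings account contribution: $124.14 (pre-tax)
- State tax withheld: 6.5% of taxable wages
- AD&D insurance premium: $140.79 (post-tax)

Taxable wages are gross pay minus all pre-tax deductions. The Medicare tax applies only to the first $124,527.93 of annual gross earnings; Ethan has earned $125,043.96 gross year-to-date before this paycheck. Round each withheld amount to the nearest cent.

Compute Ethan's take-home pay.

Health savings account contribution: $124.14
Taxable wages = $2,606.53 − $124.14 = $2,482.39
State tax withheld: $2,482.39 × 0.065 = $161.36
Federal income tax: $2,482.39 × 0.24 = $595.77
Medicare tax: annual cap $124,527.93 already reached (YTD $125,043.96), so $0.00
AD&D insurance premium: $140.79
Total deductions = $124.14 + $161.36 + $595.77 + $0.00 + $140.79 = $1,022.06
Net pay = $2,606.53 − $1,022.06 = $1,584.47

$1,584.47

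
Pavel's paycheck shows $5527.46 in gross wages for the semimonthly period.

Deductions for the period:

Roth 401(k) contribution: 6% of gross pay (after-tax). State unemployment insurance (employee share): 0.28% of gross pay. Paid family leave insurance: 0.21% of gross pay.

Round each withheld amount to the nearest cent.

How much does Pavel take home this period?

$5168.72

State unemployment insurance (employee share): $5527.46 × 0.0028 = $15.48
Paid family leave insurance: $5527.46 × 0.0021 = $11.61
Roth 401(k) contribution: $5527.46 × 0.06 = $331.65
Total deductions = $15.48 + $11.61 + $331.65 = $358.74
Net pay = $5527.46 − $358.74 = $5168.72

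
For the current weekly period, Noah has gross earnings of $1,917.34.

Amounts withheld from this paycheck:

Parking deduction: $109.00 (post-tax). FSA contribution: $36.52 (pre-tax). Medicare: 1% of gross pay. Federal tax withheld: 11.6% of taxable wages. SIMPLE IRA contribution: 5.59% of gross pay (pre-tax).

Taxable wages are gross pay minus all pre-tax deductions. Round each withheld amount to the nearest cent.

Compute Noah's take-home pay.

$1,439.73

FSA contribution: $36.52
SIMPLE IRA contribution: $1,917.34 × 0.0559 = $107.18
Pre-tax total = $36.52 + $107.18 = $143.70
Taxable wages = $1,917.34 − $143.70 = $1,773.64
Federal tax withheld: $1,773.64 × 0.116 = $205.74
Medicare: $1,917.34 × 0.01 = $19.17
Parking deduction: $109.00
Total deductions = $36.52 + $107.18 + $205.74 + $19.17 + $109.00 = $477.61
Net pay = $1,917.34 − $477.61 = $1,439.73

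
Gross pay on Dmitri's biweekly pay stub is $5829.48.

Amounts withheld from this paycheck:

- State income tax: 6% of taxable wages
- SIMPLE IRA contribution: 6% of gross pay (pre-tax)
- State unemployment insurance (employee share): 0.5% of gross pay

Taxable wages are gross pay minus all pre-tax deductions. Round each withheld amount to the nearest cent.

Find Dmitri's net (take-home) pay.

SIMPLE IRA contribution: $5829.48 × 0.06 = $349.77
Taxable wages = $5829.48 − $349.77 = $5479.71
State income tax: $5479.71 × 0.06 = $328.78
State unemployment insurance (employee share): $5829.48 × 0.005 = $29.15
Total deductions = $349.77 + $328.78 + $29.15 = $707.70
Net pay = $5829.48 − $707.70 = $5121.78

$5121.78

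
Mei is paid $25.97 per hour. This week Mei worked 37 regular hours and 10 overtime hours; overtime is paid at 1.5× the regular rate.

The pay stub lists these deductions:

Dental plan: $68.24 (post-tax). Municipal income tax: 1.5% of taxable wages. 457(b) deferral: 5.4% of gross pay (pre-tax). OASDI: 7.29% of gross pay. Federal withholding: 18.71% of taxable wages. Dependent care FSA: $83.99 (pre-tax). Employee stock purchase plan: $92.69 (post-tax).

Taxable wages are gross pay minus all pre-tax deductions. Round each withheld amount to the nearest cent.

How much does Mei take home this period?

$692.94

Regular pay: 37 × $25.97 = $960.89
Overtime pay: 10 × $25.97 × 1.5 = $389.55
Gross pay = $960.89 + $389.55 = $1,350.44
Dependent care FSA: $83.99
457(b) deferral: $1,350.44 × 0.054 = $72.92
Pre-tax total = $83.99 + $72.92 = $156.91
Taxable wages = $1,350.44 − $156.91 = $1,193.53
Federal withholding: $1,193.53 × 0.1871 = $223.31
Municipal income tax: $1,193.53 × 0.015 = $17.90
OASDI: $1,350.44 × 0.0729 = $98.45
Dental plan: $68.24
Employee stock purchase plan: $92.69
Total deductions = $83.99 + $72.92 + $223.31 + $17.90 + $98.45 + $68.24 + $92.69 = $657.50
Net pay = $1,350.44 − $657.50 = $692.94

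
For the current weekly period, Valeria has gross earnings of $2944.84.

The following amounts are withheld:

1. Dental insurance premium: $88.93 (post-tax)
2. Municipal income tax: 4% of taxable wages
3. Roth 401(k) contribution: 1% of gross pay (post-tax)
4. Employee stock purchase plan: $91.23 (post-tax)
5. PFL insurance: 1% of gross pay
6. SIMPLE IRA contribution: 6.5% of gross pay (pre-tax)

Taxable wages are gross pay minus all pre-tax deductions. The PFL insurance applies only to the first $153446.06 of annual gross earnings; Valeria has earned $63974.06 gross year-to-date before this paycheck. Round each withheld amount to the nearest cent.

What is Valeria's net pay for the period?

SIMPLE IRA contribution: $2944.84 × 0.065 = $191.41
Taxable wages = $2944.84 − $191.41 = $2753.43
Municipal income tax: $2753.43 × 0.04 = $110.14
PFL insurance: cap not yet reached, full $2944.84 is subject → $2944.84 × 0.01 = $29.45
Dental insurance premium: $88.93
Roth 401(k) contribution: $2944.84 × 0.01 = $29.45
Employee stock purchase plan: $91.23
Total deductions = $191.41 + $110.14 + $29.45 + $88.93 + $29.45 + $91.23 = $540.61
Net pay = $2944.84 − $540.61 = $2404.23

$2404.23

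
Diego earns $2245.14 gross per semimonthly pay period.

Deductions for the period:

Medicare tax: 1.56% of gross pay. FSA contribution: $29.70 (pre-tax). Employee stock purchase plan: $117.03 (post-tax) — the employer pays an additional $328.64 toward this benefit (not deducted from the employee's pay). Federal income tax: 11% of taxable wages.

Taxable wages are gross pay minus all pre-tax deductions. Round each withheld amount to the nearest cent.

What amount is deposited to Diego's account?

$1819.69

FSA contribution: $29.70
Taxable wages = $2245.14 − $29.70 = $2215.44
Federal income tax: $2215.44 × 0.11 = $243.70
Medicare tax: $2245.14 × 0.0156 = $35.02
Employee stock purchase plan: $117.03
(Employer's $328.64 toward employee stock purchase plan is not withheld from the employee.)
Total deductions = $29.70 + $243.70 + $35.02 + $117.03 = $425.45
Net pay = $2245.14 − $425.45 = $1819.69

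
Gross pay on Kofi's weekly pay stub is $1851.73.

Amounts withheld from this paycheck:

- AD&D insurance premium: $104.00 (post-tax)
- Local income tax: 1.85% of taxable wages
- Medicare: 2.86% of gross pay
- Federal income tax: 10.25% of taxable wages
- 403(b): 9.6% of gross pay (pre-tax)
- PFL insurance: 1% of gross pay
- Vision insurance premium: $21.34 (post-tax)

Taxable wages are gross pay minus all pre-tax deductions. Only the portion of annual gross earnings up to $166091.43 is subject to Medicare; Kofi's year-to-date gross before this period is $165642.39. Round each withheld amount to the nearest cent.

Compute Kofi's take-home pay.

$1314.71

403(b): $1851.73 × 0.096 = $177.77
Taxable wages = $1851.73 − $177.77 = $1673.96
Federal income tax: $1673.96 × 0.1025 = $171.58
Local income tax: $1673.96 × 0.0185 = $30.97
Medicare: only $166091.43 − $165642.39 = $449.04 of this check is subject → $449.04 × 0.0286 = $12.84
PFL insurance: $1851.73 × 0.01 = $18.52
AD&D insurance premium: $104.00
Vision insurance premium: $21.34
Total deductions = $177.77 + $171.58 + $30.97 + $12.84 + $18.52 + $104.00 + $21.34 = $537.02
Net pay = $1851.73 − $537.02 = $1314.71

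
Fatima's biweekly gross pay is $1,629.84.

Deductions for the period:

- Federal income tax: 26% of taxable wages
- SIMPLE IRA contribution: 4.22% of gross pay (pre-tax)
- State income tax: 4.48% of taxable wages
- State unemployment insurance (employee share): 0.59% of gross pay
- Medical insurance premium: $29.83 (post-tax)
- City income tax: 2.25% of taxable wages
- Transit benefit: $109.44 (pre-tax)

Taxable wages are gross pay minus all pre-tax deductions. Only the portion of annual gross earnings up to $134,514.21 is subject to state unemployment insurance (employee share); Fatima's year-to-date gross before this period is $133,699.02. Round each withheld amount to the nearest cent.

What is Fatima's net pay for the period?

$941.87

Transit benefit: $109.44
SIMPLE IRA contribution: $1,629.84 × 0.0422 = $68.78
Pre-tax total = $109.44 + $68.78 = $178.22
Taxable wages = $1,629.84 − $178.22 = $1,451.62
Federal income tax: $1,451.62 × 0.26 = $377.42
City income tax: $1,451.62 × 0.0225 = $32.66
State income tax: $1,451.62 × 0.0448 = $65.03
State unemployment insurance (employee share): only $134,514.21 − $133,699.02 = $815.19 of this check is subject → $815.19 × 0.0059 = $4.81
Medical insurance premium: $29.83
Total deductions = $109.44 + $68.78 + $377.42 + $32.66 + $65.03 + $4.81 + $29.83 = $687.97
Net pay = $1,629.84 − $687.97 = $941.87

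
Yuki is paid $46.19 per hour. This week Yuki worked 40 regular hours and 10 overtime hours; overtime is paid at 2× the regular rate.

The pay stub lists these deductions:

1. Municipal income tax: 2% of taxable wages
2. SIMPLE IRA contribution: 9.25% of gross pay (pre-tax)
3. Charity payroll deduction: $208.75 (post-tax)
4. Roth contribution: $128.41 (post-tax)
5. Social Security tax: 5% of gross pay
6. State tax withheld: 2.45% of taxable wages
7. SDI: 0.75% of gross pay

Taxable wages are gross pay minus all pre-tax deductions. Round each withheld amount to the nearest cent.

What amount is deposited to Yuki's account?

$1,906.61

Regular pay: 40 × $46.19 = $1,847.60
Overtime pay: 10 × $46.19 × 2 = $923.80
Gross pay = $1,847.60 + $923.80 = $2,771.40
SIMPLE IRA contribution: $2,771.40 × 0.0925 = $256.35
Taxable wages = $2,771.40 − $256.35 = $2,515.05
Municipal income tax: $2,515.05 × 0.02 = $50.30
State tax withheld: $2,515.05 × 0.0245 = $61.62
SDI: $2,771.40 × 0.0075 = $20.79
Social Security tax: $2,771.40 × 0.05 = $138.57
Roth contribution: $128.41
Charity payroll deduction: $208.75
Total deductions = $256.35 + $50.30 + $61.62 + $20.79 + $138.57 + $128.41 + $208.75 = $864.79
Net pay = $2,771.40 − $864.79 = $1,906.61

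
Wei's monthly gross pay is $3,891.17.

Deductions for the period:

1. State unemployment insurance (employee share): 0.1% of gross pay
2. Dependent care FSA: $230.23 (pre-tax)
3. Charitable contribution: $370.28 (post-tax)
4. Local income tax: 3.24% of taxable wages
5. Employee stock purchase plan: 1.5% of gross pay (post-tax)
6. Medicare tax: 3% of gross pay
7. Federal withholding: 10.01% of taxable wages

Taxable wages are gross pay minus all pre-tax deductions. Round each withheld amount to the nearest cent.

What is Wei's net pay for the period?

$2,626.59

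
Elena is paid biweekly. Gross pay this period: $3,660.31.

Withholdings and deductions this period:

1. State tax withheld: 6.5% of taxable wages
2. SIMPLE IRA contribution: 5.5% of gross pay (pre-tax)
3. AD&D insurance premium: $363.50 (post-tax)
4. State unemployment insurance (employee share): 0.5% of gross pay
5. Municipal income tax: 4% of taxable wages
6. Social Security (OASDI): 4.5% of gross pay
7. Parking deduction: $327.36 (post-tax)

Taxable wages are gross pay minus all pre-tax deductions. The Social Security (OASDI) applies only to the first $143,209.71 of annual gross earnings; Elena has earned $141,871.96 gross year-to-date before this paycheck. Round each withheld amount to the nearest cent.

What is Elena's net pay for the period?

$2,326.44

SIMPLE IRA contribution: $3,660.31 × 0.055 = $201.32
Taxable wages = $3,660.31 − $201.32 = $3,458.99
Municipal income tax: $3,458.99 × 0.04 = $138.36
State tax withheld: $3,458.99 × 0.065 = $224.83
State unemployment insurance (employee share): $3,660.31 × 0.005 = $18.30
Social Security (OASDI): only $143,209.71 − $141,871.96 = $1,337.75 of this check is subject → $1,337.75 × 0.045 = $60.20
Parking deduction: $327.36
AD&D insurance premium: $363.50
Total deductions = $201.32 + $138.36 + $224.83 + $18.30 + $60.20 + $327.36 + $363.50 = $1,333.87
Net pay = $3,660.31 − $1,333.87 = $2,326.44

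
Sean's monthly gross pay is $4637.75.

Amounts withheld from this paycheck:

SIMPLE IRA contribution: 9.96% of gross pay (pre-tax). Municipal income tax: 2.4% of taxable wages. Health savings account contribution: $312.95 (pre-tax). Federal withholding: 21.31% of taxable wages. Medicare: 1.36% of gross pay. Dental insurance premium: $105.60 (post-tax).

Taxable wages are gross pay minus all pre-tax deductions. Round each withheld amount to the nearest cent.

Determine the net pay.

SIMPLE IRA contribution: $4637.75 × 0.0996 = $461.92
Health savings account contribution: $312.95
Pre-tax total = $461.92 + $312.95 = $774.87
Taxable wages = $4637.75 − $774.87 = $3862.88
Federal withholding: $3862.88 × 0.2131 = $823.18
Municipal income tax: $3862.88 × 0.024 = $92.71
Medicare: $4637.75 × 0.0136 = $63.07
Dental insurance premium: $105.60
Total deductions = $461.92 + $312.95 + $823.18 + $92.71 + $63.07 + $105.60 = $1859.43
Net pay = $4637.75 − $1859.43 = $2778.32

$2778.32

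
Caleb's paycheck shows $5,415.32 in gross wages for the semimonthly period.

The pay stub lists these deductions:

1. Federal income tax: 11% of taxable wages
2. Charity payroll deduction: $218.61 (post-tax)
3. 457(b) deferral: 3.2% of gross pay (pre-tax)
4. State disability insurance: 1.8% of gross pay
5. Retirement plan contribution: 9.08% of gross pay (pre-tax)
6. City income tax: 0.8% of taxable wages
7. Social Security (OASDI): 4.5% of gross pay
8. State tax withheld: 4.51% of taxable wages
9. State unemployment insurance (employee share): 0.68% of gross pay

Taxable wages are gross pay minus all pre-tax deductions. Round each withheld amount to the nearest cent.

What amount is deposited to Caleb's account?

$3,378.94

457(b) deferral: $5,415.32 × 0.032 = $173.29
Retirement plan contribution: $5,415.32 × 0.0908 = $491.71
Pre-tax total = $173.29 + $491.71 = $665.00
Taxable wages = $5,415.32 − $665.00 = $4,750.32
City income tax: $4,750.32 × 0.008 = $38.00
State tax withheld: $4,750.32 × 0.0451 = $214.24
Federal income tax: $4,750.32 × 0.11 = $522.54
State disability insurance: $5,415.32 × 0.018 = $97.48
Social Security (OASDI): $5,415.32 × 0.045 = $243.69
State unemployment insurance (employee share): $5,415.32 × 0.0068 = $36.82
Charity payroll deduction: $218.61
Total deductions = $173.29 + $491.71 + $38.00 + $214.24 + $522.54 + $97.48 + $243.69 + $36.82 + $218.61 = $2,036.38
Net pay = $5,415.32 − $2,036.38 = $3,378.94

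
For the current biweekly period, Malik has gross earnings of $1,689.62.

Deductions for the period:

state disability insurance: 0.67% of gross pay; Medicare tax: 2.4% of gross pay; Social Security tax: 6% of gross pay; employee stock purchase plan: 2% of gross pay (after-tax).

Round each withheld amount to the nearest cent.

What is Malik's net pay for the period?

Social Security tax: $1,689.62 × 0.06 = $101.38
State disability insurance: $1,689.62 × 0.0067 = $11.32
Medicare tax: $1,689.62 × 0.024 = $40.55
Employee stock purchase plan: $1,689.62 × 0.02 = $33.79
Total deductions = $101.38 + $11.32 + $40.55 + $33.79 = $187.04
Net pay = $1,689.62 − $187.04 = $1,502.58

$1,502.58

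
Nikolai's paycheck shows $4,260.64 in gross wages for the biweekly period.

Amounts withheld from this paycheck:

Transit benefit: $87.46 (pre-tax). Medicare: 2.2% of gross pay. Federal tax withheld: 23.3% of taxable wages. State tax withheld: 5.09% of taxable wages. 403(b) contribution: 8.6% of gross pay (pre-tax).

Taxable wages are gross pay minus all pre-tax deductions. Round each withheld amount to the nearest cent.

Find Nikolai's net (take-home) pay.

$2,632.29

403(b) contribution: $4,260.64 × 0.086 = $366.42
Transit benefit: $87.46
Pre-tax total = $366.42 + $87.46 = $453.88
Taxable wages = $4,260.64 − $453.88 = $3,806.76
Federal tax withheld: $3,806.76 × 0.233 = $886.98
State tax withheld: $3,806.76 × 0.0509 = $193.76
Medicare: $4,260.64 × 0.022 = $93.73
Total deductions = $366.42 + $87.46 + $886.98 + $193.76 + $93.73 = $1,628.35
Net pay = $4,260.64 − $1,628.35 = $2,632.29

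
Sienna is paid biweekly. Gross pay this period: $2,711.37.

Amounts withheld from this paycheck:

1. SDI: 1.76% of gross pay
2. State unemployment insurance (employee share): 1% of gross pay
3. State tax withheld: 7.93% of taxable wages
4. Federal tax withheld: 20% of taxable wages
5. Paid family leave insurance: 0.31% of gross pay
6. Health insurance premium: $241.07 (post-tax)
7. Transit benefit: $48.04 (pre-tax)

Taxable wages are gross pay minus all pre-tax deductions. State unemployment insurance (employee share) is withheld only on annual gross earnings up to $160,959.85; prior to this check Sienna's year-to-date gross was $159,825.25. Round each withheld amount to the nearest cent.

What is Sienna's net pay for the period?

Transit benefit: $48.04
Taxable wages = $2,711.37 − $48.04 = $2,663.33
State tax withheld: $2,663.33 × 0.0793 = $211.20
Federal tax withheld: $2,663.33 × 0.2 = $532.67
SDI: $2,711.37 × 0.0176 = $47.72
State unemployment insurance (employee share): only $160,959.85 − $159,825.25 = $1,134.60 of this check is subject → $1,134.60 × 0.01 = $11.35
Paid family leave insurance: $2,711.37 × 0.0031 = $8.41
Health insurance premium: $241.07
Total deductions = $48.04 + $211.20 + $532.67 + $47.72 + $11.35 + $8.41 + $241.07 = $1,100.46
Net pay = $2,711.37 − $1,100.46 = $1,610.91

$1,610.91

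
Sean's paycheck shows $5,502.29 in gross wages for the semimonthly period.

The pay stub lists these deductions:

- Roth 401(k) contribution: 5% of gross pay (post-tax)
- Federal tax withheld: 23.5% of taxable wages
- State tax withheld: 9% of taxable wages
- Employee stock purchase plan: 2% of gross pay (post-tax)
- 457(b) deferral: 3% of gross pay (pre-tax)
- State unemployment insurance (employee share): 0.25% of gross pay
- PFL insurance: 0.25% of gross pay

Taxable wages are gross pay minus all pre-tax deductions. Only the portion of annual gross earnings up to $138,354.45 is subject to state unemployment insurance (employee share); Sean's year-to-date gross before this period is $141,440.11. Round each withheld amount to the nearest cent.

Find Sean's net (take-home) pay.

$3,203.70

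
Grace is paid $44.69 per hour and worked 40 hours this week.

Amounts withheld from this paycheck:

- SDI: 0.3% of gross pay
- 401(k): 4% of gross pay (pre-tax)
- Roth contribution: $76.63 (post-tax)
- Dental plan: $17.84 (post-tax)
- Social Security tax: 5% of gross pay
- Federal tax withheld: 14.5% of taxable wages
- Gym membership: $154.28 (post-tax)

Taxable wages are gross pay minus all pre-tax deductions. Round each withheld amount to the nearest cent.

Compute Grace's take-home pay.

Gross pay: 40 × $44.69 = $1,787.60
401(k): $1,787.60 × 0.04 = $71.50
Taxable wages = $1,787.60 − $71.50 = $1,716.10
Federal tax withheld: $1,716.10 × 0.145 = $248.83
Social Security tax: $1,787.60 × 0.05 = $89.38
SDI: $1,787.60 × 0.003 = $5.36
Dental plan: $17.84
Roth contribution: $76.63
Gym membership: $154.28
Total deductions = $71.50 + $248.83 + $89.38 + $5.36 + $17.84 + $76.63 + $154.28 = $663.82
Net pay = $1,787.60 − $663.82 = $1,123.78

$1,123.78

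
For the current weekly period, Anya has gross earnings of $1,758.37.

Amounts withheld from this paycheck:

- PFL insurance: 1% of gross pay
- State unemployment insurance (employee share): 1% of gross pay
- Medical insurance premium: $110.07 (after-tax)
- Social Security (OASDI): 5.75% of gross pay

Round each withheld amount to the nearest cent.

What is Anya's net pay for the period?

$1,512.03

Social Security (OASDI): $1,758.37 × 0.0575 = $101.11
State unemployment insurance (employee share): $1,758.37 × 0.01 = $17.58
PFL insurance: $1,758.37 × 0.01 = $17.58
Medical insurance premium: $110.07
Total deductions = $101.11 + $17.58 + $17.58 + $110.07 = $246.34
Net pay = $1,758.37 − $246.34 = $1,512.03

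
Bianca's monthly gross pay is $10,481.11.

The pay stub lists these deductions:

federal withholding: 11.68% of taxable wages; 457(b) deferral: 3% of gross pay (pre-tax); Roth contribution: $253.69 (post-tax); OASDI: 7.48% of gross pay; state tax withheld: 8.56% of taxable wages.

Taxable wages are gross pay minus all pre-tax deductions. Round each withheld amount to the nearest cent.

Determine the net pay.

457(b) deferral: $10,481.11 × 0.03 = $314.43
Taxable wages = $10,481.11 − $314.43 = $10,166.68
Federal withholding: $10,166.68 × 0.1168 = $1,187.47
State tax withheld: $10,166.68 × 0.0856 = $870.27
OASDI: $10,481.11 × 0.0748 = $783.99
Roth contribution: $253.69
Total deductions = $314.43 + $1,187.47 + $870.27 + $783.99 + $253.69 = $3,409.85
Net pay = $10,481.11 − $3,409.85 = $7,071.26

$7,071.26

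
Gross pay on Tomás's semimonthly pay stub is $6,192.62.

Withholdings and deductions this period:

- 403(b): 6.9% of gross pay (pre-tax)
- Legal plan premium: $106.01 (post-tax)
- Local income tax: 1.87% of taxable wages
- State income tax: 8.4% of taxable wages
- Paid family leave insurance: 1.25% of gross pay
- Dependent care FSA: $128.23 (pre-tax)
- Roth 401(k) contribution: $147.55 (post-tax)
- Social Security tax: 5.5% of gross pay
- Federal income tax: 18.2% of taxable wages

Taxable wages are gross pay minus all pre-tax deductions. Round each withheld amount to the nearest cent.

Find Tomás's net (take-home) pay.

$3,360.66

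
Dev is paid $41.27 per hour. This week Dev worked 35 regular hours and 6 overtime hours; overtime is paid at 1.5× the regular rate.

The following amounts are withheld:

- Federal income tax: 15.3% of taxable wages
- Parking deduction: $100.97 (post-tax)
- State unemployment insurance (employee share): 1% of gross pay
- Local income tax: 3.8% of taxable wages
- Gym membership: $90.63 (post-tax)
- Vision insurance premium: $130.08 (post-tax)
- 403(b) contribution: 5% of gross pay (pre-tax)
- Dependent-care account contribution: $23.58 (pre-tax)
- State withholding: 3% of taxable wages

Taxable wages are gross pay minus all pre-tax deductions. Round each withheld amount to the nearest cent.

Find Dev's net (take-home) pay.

$985.63

Regular pay: 35 × $41.27 = $1,444.45
Overtime pay: 6 × $41.27 × 1.5 = $371.43
Gross pay = $1,444.45 + $371.43 = $1,815.88
403(b) contribution: $1,815.88 × 0.05 = $90.79
Dependent-care account contribution: $23.58
Pre-tax total = $90.79 + $23.58 = $114.37
Taxable wages = $1,815.88 − $114.37 = $1,701.51
Local income tax: $1,701.51 × 0.038 = $64.66
State withholding: $1,701.51 × 0.03 = $51.05
Federal income tax: $1,701.51 × 0.153 = $260.33
State unemployment insurance (employee share): $1,815.88 × 0.01 = $18.16
Vision insurance premium: $130.08
Gym membership: $90.63
Parking deduction: $100.97
Total deductions = $90.79 + $23.58 + $64.66 + $51.05 + $260.33 + $18.16 + $130.08 + $90.63 + $100.97 = $830.25
Net pay = $1,815.88 − $830.25 = $985.63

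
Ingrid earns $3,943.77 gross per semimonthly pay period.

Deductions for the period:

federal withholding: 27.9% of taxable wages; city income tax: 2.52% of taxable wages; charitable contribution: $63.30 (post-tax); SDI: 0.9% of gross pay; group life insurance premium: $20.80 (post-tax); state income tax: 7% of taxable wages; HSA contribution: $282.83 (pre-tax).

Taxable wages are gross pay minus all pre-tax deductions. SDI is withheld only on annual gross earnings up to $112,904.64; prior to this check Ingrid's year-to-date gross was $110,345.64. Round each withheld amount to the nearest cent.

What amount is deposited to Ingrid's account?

HSA contribution: $282.83
Taxable wages = $3,943.77 − $282.83 = $3,660.94
Federal withholding: $3,660.94 × 0.279 = $1,021.40
City income tax: $3,660.94 × 0.0252 = $92.26
State income tax: $3,660.94 × 0.07 = $256.27
SDI: only $112,904.64 − $110,345.64 = $2,559.00 of this check is subject → $2,559.00 × 0.009 = $23.03
Charitable contribution: $63.30
Group life insurance premium: $20.80
Total deductions = $282.83 + $1,021.40 + $92.26 + $256.27 + $23.03 + $63.30 + $20.80 = $1,759.89
Net pay = $3,943.77 − $1,759.89 = $2,183.88

$2,183.88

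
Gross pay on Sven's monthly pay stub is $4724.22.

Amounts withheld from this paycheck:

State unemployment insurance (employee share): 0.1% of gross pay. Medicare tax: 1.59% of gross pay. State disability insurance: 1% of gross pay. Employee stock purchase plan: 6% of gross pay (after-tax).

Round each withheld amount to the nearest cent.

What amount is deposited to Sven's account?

$4313.69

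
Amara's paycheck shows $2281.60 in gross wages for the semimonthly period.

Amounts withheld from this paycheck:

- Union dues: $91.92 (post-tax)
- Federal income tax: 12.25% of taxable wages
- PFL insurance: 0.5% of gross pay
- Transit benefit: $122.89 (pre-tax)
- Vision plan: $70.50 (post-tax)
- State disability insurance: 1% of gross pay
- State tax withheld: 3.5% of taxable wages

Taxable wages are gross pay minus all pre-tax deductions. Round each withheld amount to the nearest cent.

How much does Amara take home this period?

$1622.07

Transit benefit: $122.89
Taxable wages = $2281.60 − $122.89 = $2158.71
Federal income tax: $2158.71 × 0.1225 = $264.44
State tax withheld: $2158.71 × 0.035 = $75.55
PFL insurance: $2281.60 × 0.005 = $11.41
State disability insurance: $2281.60 × 0.01 = $22.82
Union dues: $91.92
Vision plan: $70.50
Total deductions = $122.89 + $264.44 + $75.55 + $11.41 + $22.82 + $91.92 + $70.50 = $659.53
Net pay = $2281.60 − $659.53 = $1622.07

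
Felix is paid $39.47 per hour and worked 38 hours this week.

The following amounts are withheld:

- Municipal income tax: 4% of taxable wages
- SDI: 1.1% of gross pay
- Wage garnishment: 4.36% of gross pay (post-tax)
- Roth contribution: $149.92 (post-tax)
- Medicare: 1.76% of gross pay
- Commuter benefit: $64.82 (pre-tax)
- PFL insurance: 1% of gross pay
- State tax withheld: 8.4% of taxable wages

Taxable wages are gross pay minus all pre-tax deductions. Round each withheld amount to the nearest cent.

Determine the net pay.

Gross pay: 38 × $39.47 = $1,499.86
Commuter benefit: $64.82
Taxable wages = $1,499.86 − $64.82 = $1,435.04
Municipal income tax: $1,435.04 × 0.04 = $57.40
State tax withheld: $1,435.04 × 0.084 = $120.54
Medicare: $1,499.86 × 0.0176 = $26.40
PFL insurance: $1,499.86 × 0.01 = $15.00
SDI: $1,499.86 × 0.011 = $16.50
Roth contribution: $149.92
Wage garnishment: $1,499.86 × 0.0436 = $65.39
Total deductions = $64.82 + $57.40 + $120.54 + $26.40 + $15.00 + $16.50 + $149.92 + $65.39 = $515.97
Net pay = $1,499.86 − $515.97 = $983.89

$983.89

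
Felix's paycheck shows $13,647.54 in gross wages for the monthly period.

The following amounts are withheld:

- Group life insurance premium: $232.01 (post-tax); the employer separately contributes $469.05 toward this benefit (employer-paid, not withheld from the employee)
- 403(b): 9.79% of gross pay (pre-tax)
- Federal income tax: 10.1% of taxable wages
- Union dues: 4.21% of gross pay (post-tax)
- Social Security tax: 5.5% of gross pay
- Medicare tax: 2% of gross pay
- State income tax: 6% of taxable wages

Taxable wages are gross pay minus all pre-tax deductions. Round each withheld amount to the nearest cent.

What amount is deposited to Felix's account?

403(b): $13,647.54 × 0.0979 = $1,336.09
Taxable wages = $13,647.54 − $1,336.09 = $12,311.45
State income tax: $12,311.45 × 0.06 = $738.69
Federal income tax: $12,311.45 × 0.101 = $1,243.46
Medicare tax: $13,647.54 × 0.02 = $272.95
Social Security tax: $13,647.54 × 0.055 = $750.61
Union dues: $13,647.54 × 0.0421 = $574.56
Group life insurance premium: $232.01
(Employer's $469.05 toward group life insurance premium is not withheld from the employee.)
Total deductions = $1,336.09 + $738.69 + $1,243.46 + $272.95 + $750.61 + $574.56 + $232.01 = $5,148.37
Net pay = $13,647.54 − $5,148.37 = $8,499.17

$8,499.17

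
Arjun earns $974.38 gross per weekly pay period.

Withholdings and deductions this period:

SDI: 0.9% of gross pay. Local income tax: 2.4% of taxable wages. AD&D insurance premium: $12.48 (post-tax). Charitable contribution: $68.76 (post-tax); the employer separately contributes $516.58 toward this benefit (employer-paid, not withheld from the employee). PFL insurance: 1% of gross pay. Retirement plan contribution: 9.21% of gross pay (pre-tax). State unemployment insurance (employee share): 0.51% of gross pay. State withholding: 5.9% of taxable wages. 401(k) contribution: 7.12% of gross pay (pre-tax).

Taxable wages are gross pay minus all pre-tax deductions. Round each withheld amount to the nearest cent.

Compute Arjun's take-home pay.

$642.87

401(k) contribution: $974.38 × 0.0712 = $69.38
Retirement plan contribution: $974.38 × 0.0921 = $89.74
Pre-tax total = $69.38 + $89.74 = $159.12
Taxable wages = $974.38 − $159.12 = $815.26
State withholding: $815.26 × 0.059 = $48.10
Local income tax: $815.26 × 0.024 = $19.57
SDI: $974.38 × 0.009 = $8.77
State unemployment insurance (employee share): $974.38 × 0.0051 = $4.97
PFL insurance: $974.38 × 0.01 = $9.74
Charitable contribution: $68.76
AD&D insurance premium: $12.48
(Employer's $516.58 toward charitable contribution is not withheld from the employee.)
Total deductions = $69.38 + $89.74 + $48.10 + $19.57 + $8.77 + $4.97 + $9.74 + $68.76 + $12.48 = $331.51
Net pay = $974.38 − $331.51 = $642.87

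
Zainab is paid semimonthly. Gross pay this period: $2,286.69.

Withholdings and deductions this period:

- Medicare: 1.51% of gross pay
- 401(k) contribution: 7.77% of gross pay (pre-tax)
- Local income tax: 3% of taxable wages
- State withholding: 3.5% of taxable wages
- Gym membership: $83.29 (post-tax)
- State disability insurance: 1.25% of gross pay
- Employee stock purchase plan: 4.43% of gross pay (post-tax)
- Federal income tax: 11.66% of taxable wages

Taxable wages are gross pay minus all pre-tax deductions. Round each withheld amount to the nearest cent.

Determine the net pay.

$1,478.31

401(k) contribution: $2,286.69 × 0.0777 = $177.68
Taxable wages = $2,286.69 − $177.68 = $2,109.01
State withholding: $2,109.01 × 0.035 = $73.82
Federal income tax: $2,109.01 × 0.1166 = $245.91
Local income tax: $2,109.01 × 0.03 = $63.27
State disability insurance: $2,286.69 × 0.0125 = $28.58
Medicare: $2,286.69 × 0.0151 = $34.53
Gym membership: $83.29
Employee stock purchase plan: $2,286.69 × 0.0443 = $101.30
Total deductions = $177.68 + $73.82 + $245.91 + $63.27 + $28.58 + $34.53 + $83.29 + $101.30 = $808.38
Net pay = $2,286.69 − $808.38 = $1,478.31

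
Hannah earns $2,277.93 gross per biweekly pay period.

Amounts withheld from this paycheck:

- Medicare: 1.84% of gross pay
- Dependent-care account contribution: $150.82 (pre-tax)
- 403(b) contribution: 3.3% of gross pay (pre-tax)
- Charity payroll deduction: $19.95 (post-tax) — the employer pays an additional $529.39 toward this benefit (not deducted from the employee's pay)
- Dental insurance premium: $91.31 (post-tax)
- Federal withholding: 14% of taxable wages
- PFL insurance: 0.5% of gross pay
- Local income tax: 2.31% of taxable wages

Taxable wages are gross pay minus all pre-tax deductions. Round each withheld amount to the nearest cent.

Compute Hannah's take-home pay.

$1,552.71

Dependent-care account contribution: $150.82
403(b) contribution: $2,277.93 × 0.033 = $75.17
Pre-tax total = $150.82 + $75.17 = $225.99
Taxable wages = $2,277.93 − $225.99 = $2,051.94
Local income tax: $2,051.94 × 0.0231 = $47.40
Federal withholding: $2,051.94 × 0.14 = $287.27
Medicare: $2,277.93 × 0.0184 = $41.91
PFL insurance: $2,277.93 × 0.005 = $11.39
Charity payroll deduction: $19.95
Dental insurance premium: $91.31
(Employer's $529.39 toward charity payroll deduction is not withheld from the employee.)
Total deductions = $150.82 + $75.17 + $47.40 + $287.27 + $41.91 + $11.39 + $19.95 + $91.31 = $725.22
Net pay = $2,277.93 − $725.22 = $1,552.71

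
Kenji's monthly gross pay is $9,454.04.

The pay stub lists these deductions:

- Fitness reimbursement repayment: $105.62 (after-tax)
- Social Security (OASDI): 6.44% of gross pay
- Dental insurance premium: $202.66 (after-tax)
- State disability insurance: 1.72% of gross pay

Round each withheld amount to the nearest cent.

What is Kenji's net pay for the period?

$8,374.31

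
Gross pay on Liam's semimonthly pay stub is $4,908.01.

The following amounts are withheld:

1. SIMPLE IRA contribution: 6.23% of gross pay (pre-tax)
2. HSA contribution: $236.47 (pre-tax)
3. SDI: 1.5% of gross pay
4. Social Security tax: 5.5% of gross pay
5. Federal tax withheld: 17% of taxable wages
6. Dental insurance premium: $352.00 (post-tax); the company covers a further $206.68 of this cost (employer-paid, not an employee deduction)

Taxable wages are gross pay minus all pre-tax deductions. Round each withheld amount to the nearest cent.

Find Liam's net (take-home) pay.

HSA contribution: $236.47
SIMPLE IRA contribution: $4,908.01 × 0.0623 = $305.77
Pre-tax total = $236.47 + $305.77 = $542.24
Taxable wages = $4,908.01 − $542.24 = $4,365.77
Federal tax withheld: $4,365.77 × 0.17 = $742.18
SDI: $4,908.01 × 0.015 = $73.62
Social Security tax: $4,908.01 × 0.055 = $269.94
Dental insurance premium: $352.00
(Employer's $206.68 toward dental insurance premium is not withheld from the employee.)
Total deductions = $236.47 + $305.77 + $742.18 + $73.62 + $269.94 + $352.00 = $1,979.98
Net pay = $4,908.01 − $1,979.98 = $2,928.03

$2,928.03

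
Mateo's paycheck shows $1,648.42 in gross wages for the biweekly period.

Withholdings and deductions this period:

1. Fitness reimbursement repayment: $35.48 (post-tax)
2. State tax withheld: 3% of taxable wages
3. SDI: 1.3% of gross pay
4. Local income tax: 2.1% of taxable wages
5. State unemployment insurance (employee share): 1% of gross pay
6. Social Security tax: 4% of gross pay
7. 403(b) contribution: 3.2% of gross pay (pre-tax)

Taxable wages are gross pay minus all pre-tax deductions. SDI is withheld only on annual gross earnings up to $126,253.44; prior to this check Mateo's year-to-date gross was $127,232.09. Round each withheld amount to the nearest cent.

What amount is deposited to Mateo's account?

403(b) contribution: $1,648.42 × 0.032 = $52.75
Taxable wages = $1,648.42 − $52.75 = $1,595.67
State tax withheld: $1,595.67 × 0.03 = $47.87
Local income tax: $1,595.67 × 0.021 = $33.51
Social Security tax: $1,648.42 × 0.04 = $65.94
SDI: annual cap $126,253.44 already reached (YTD $127,232.09), so $0.00
State unemployment insurance (employee share): $1,648.42 × 0.01 = $16.48
Fitness reimbursement repayment: $35.48
Total deductions = $52.75 + $47.87 + $33.51 + $65.94 + $0.00 + $16.48 + $35.48 = $252.03
Net pay = $1,648.42 − $252.03 = $1,396.39

$1,396.39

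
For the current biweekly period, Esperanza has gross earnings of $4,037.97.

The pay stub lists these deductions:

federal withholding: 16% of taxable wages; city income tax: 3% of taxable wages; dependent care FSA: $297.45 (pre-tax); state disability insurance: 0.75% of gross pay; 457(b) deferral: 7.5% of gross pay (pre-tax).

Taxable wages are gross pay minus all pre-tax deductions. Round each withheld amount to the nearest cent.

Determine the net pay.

Dependent care FSA: $297.45
457(b) deferral: $4,037.97 × 0.075 = $302.85
Pre-tax total = $297.45 + $302.85 = $600.30
Taxable wages = $4,037.97 − $600.30 = $3,437.67
Federal withholding: $3,437.67 × 0.16 = $550.03
City income tax: $3,437.67 × 0.03 = $103.13
State disability insurance: $4,037.97 × 0.0075 = $30.28
Total deductions = $297.45 + $302.85 + $550.03 + $103.13 + $30.28 = $1,283.74
Net pay = $4,037.97 − $1,283.74 = $2,754.23

$2,754.23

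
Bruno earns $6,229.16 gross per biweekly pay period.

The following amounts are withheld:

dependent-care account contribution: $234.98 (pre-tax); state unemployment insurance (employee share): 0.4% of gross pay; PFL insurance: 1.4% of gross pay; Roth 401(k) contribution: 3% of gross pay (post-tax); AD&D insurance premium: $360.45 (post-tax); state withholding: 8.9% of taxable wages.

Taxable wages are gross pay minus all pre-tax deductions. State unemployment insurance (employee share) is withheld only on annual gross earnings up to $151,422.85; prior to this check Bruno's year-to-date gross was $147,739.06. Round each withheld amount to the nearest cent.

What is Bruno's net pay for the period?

Dependent-care account contribution: $234.98
Taxable wages = $6,229.16 − $234.98 = $5,994.18
State withholding: $5,994.18 × 0.089 = $533.48
State unemployment insurance (employee share): only $151,422.85 − $147,739.06 = $3,683.79 of this check is subject → $3,683.79 × 0.004 = $14.74
PFL insurance: $6,229.16 × 0.014 = $87.21
AD&D insurance premium: $360.45
Roth 401(k) contribution: $6,229.16 × 0.03 = $186.87
Total deductions = $234.98 + $533.48 + $14.74 + $87.21 + $360.45 + $186.87 = $1,417.73
Net pay = $6,229.16 − $1,417.73 = $4,811.43

$4,811.43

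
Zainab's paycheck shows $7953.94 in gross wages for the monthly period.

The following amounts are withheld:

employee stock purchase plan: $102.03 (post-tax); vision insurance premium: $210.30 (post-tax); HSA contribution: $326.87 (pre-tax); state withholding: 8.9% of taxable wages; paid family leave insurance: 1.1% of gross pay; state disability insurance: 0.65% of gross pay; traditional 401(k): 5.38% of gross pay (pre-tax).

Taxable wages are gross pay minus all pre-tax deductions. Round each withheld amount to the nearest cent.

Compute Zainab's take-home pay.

$6106.91

HSA contribution: $326.87
Traditional 401(k): $7953.94 × 0.0538 = $427.92
Pre-tax total = $326.87 + $427.92 = $754.79
Taxable wages = $7953.94 − $754.79 = $7199.15
State withholding: $7199.15 × 0.089 = $640.72
State disability insurance: $7953.94 × 0.0065 = $51.70
Paid family leave insurance: $7953.94 × 0.011 = $87.49
Vision insurance premium: $210.30
Employee stock purchase plan: $102.03
Total deductions = $326.87 + $427.92 + $640.72 + $51.70 + $87.49 + $210.30 + $102.03 = $1847.03
Net pay = $7953.94 − $1847.03 = $6106.91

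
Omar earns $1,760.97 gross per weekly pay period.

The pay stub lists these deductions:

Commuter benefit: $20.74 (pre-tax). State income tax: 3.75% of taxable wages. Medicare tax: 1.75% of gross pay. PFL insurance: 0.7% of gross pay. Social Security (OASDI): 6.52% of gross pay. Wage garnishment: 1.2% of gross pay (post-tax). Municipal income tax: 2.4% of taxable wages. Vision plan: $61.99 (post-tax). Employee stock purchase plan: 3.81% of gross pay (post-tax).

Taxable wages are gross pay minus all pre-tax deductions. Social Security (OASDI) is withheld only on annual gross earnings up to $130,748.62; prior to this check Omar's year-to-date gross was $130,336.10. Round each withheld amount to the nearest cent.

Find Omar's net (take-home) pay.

$1,412.94

Commuter benefit: $20.74
Taxable wages = $1,760.97 − $20.74 = $1,740.23
State income tax: $1,740.23 × 0.0375 = $65.26
Municipal income tax: $1,740.23 × 0.024 = $41.77
Medicare tax: $1,760.97 × 0.0175 = $30.82
Social Security (OASDI): only $130,748.62 − $130,336.10 = $412.52 of this check is subject → $412.52 × 0.0652 = $26.90
PFL insurance: $1,760.97 × 0.007 = $12.33
Vision plan: $61.99
Employee stock purchase plan: $1,760.97 × 0.0381 = $67.09
Wage garnishment: $1,760.97 × 0.012 = $21.13
Total deductions = $20.74 + $65.26 + $41.77 + $30.82 + $26.90 + $12.33 + $61.99 + $67.09 + $21.13 = $348.03
Net pay = $1,760.97 − $348.03 = $1,412.94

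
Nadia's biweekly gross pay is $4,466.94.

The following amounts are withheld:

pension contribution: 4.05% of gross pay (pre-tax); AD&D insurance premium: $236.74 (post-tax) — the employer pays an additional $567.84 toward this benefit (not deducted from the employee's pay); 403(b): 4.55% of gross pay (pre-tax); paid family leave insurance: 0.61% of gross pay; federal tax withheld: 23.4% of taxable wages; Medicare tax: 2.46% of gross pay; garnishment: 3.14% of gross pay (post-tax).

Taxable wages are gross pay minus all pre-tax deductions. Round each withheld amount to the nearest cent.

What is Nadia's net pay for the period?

$2,613.27

Pension contribution: $4,466.94 × 0.0405 = $180.91
403(b): $4,466.94 × 0.0455 = $203.25
Pre-tax total = $180.91 + $203.25 = $384.16
Taxable wages = $4,466.94 − $384.16 = $4,082.78
Federal tax withheld: $4,082.78 × 0.234 = $955.37
Medicare tax: $4,466.94 × 0.0246 = $109.89
Paid family leave insurance: $4,466.94 × 0.0061 = $27.25
Garnishment: $4,466.94 × 0.0314 = $140.26
AD&D insurance premium: $236.74
(Employer's $567.84 toward AD&D insurance premium is not withheld from the employee.)
Total deductions = $180.91 + $203.25 + $955.37 + $109.89 + $27.25 + $140.26 + $236.74 = $1,853.67
Net pay = $4,466.94 − $1,853.67 = $2,613.27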